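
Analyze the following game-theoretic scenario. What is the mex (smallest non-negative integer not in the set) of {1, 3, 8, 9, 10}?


Set = {1, 3, 8, 9, 10}
0 is NOT in the set. This is the mex.
mex = 0

0


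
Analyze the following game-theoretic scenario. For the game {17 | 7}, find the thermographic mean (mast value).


Game = {17 | 7}, a switch {a | b} with numbers a > b.
Its thermograph has left wall a - t and right wall b + t, which meet at t = (a - b)/2, where both equal (a + b)/2. So the mast (mean value) is at (a + b)/2.
Mean = (17 + (7))/2 = 24/2 = 12

12


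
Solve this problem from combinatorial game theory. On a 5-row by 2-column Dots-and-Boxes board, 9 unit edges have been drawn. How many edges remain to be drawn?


Grid: 5 x 2 boxes, i.e. 6 rows and 3 columns of dots.
Horizontal edges: (rows + 1) * cols = 6 * 2 = 12
Vertical edges: rows * (cols + 1) = 5 * 3 = 15
Total edges: 12 + 15 = 27
Edges drawn: 9
Remaining: 27 - 9 = 18

18


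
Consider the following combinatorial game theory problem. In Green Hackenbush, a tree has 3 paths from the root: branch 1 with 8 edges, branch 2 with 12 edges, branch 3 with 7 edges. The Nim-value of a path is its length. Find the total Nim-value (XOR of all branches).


The tree has 3 branches from the ground vertex.
In Green Hackenbush, the Nim-value of a simple path of length k is k.
Branch 1: length 8, Nim-value = 8
Branch 2: length 12, Nim-value = 12
Branch 3: length 7, Nim-value = 7
Total Nim-value = XOR of all branch values:
0 XOR 8 = 8
8 XOR 12 = 4
4 XOR 7 = 3
Nim-value of the tree = 3

3


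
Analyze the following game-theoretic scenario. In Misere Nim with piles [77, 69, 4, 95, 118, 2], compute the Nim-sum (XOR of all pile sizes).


We need the XOR (exclusive or) of all pile sizes.
After XOR-ing pile 1 (size 77): 0 XOR 77 = 77
After XOR-ing pile 2 (size 69): 77 XOR 69 = 8
After XOR-ing pile 3 (size 4): 8 XOR 4 = 12
After XOR-ing pile 4 (size 95): 12 XOR 95 = 83
After XOR-ing pile 5 (size 118): 83 XOR 118 = 37
After XOR-ing pile 6 (size 2): 37 XOR 2 = 39
The Nim-value of this position is 39.

39


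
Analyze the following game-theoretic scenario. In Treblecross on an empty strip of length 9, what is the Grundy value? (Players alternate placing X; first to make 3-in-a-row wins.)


Treblecross: place X on empty cells; 3-in-a-row wins.
Playing within two cells of an existing X lets the opponent win at once, so sensible play treats the cells i-2..i+2 around each X as dead. The player left with no safe cell loses, so this is a normal-play take-away game on strips of safe cells.
Placing X at cell i (0-indexed) of a strip of k safe cells leaves independent strips of sizes max(0, i-2) and max(0, k-i-3). Hence G(k) = mex{ G(max(0,i-2)) XOR G(max(0,k-i-3)) : 0 <= i < k }, with G(0) = 0.
G(1): splits (0,0):0^0=0 -> mex({0}) = 1
G(2): splits (0,0):0^0=0 -> mex({0}) = 1
G(3): splits (0,0):0^0=0 -> mex({0}) = 1
G(4): splits (0,1):0^1=1 (0,0):0^0=0 -> mex({0, 1}) = 2
G(5): splits (0,2):0^1=1 (0,1):0^1=1 (0,0):0^0=0 -> mex({0, 1}) = 2
G(6) = mex({1}) = 0
G(7) = mex({0, 1, 2}) = 3
G(8) = mex({0, 1, 2}) = 3
G(9) = mex({0, 2}) = 1
Therefore G(9) = 1.

1


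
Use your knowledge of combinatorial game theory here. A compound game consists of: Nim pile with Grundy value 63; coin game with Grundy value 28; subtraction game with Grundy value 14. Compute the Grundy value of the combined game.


By the Sprague-Grundy theorem, the Grundy value of a sum of games is the XOR of individual Grundy values.
Nim pile: Grundy value = 63. Running XOR: 0 XOR 63 = 63
coin game: Grundy value = 28. Running XOR: 63 XOR 28 = 35
subtraction game: Grundy value = 14. Running XOR: 35 XOR 14 = 45
The combined Grundy value is 45.

45


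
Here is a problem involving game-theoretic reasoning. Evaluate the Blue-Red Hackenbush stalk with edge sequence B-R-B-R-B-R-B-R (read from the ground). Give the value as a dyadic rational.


Edges (from ground): B-R-B-R-B-R-B-R
By Berlekamp's sign-expansion rule, a Blue-Red Hackenbush stalk has the value of the surreal number whose sign sequence is the edge sequence with B -> + and R -> -.
Sign sequence: +-+-+-+-
Trace the sign expansion in the surreal number tree, starting from 0:
Edge 1: B (sign +) -> bounds (0, +inf), value = 1
Edge 2: R (sign -) -> bounds (0, 1), value = 1/2
Edge 3: B (sign +) -> bounds (1/2, 1), value = 3/4
Edge 4: R (sign -) -> bounds (1/2, 3/4), value = 5/8
Edge 5: B (sign +) -> bounds (5/8, 3/4), value = 11/16
Edge 6: R (sign -) -> bounds (5/8, 11/16), value = 21/32
Edge 7: B (sign +) -> bounds (21/32, 11/16), value = 43/64
Edge 8: R (sign -) -> bounds (21/32, 43/64), value = 85/128
Game value = 85/128

85/128


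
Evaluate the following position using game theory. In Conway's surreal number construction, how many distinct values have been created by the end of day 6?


Day 0: {|} = 0 is born. Count = 1.
Day n: the number of surreal numbers born by day n is 2^(n+1) - 1.
By day 0: 2^1 - 1 = 1
By day 1: 2^2 - 1 = 3
By day 2: 2^3 - 1 = 7
By day 3: 2^4 - 1 = 15
By day 4: 2^5 - 1 = 31
By day 5: 2^6 - 1 = 63
By day 6: 2^7 - 1 = 127
By day 6: 127 surreal numbers.

127


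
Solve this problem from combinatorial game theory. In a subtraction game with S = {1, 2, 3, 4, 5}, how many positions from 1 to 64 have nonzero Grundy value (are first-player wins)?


Subtraction set S = {1, 2, 3, 4, 5}, so G(n) = n mod 6.
G(n) = 0 when n is a multiple of 6.
Multiples of 6 in [1, 64]: 10
N-positions (nonzero Grundy) = 64 - 10 = 54

54


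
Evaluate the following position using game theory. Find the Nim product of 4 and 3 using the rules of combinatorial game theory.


Nim multiplication is bilinear over XOR: (u XOR v) * w = (u*w) XOR (v*w).
So we split each operand into its bit components and XOR the pairwise Nim products.
4 = 4 (as XOR of powers of 2).
3 = 1 + 2 (as XOR of powers of 2).
Using the standard Nim-product table on single bits:
  2*2 = 3,   2*4 = 8,   2*8 = 12,
  4*4 = 6,   4*8 = 11,  8*8 = 13,
and  1*x = x (identity), k*l = l*k (commutative).
Pairwise Nim products:
  4 * 1 = 4
  4 * 2 = 8
XOR them: 4 XOR 8 = 12.
Result: 4 * 3 = 12 (in Nim).

12


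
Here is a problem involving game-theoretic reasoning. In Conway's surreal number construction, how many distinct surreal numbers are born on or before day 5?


Day 0: {|} = 0 is born. Count = 1.
Day n: the number of surreal numbers born by day n is 2^(n+1) - 1.
By day 0: 2^1 - 1 = 1
By day 1: 2^2 - 1 = 3
By day 2: 2^3 - 1 = 7
By day 3: 2^4 - 1 = 15
By day 4: 2^5 - 1 = 31
By day 5: 2^6 - 1 = 63
By day 5: 63 surreal numbers.

63


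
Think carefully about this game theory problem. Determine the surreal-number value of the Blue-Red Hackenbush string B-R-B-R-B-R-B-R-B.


Edges (from ground): B-R-B-R-B-R-B-R-B
By Berlekamp's sign-expansion rule, a Blue-Red Hackenbush stalk has the value of the surreal number whose sign sequence is the edge sequence with B -> + and R -> -.
Sign sequence: +-+-+-+-+
Trace the sign expansion in the surreal number tree, starting from 0:
Edge 1: B (sign +) -> bounds (0, +inf), value = 1
Edge 2: R (sign -) -> bounds (0, 1), value = 1/2
Edge 3: B (sign +) -> bounds (1/2, 1), value = 3/4
Edge 4: R (sign -) -> bounds (1/2, 3/4), value = 5/8
Edge 5: B (sign +) -> bounds (5/8, 3/4), value = 11/16
Edge 6: R (sign -) -> bounds (5/8, 11/16), value = 21/32
Edge 7: B (sign +) -> bounds (21/32, 11/16), value = 43/64
Edge 8: R (sign -) -> bounds (21/32, 43/64), value = 85/128
Edge 9: B (sign +) -> bounds (85/128, 43/64), value = 171/256
Game value = 171/256

171/256


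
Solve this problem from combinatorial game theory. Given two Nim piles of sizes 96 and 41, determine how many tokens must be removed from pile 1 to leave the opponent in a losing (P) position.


Piles: 96 and 41
Current XOR: 96 XOR 41 = 73 (non-zero, so this is an N-position).
To make the XOR zero, we need to find a move that balances the piles.
For pile 1 (size 96): target = 96 XOR 73 = 41
We reduce pile 1 from 96 to 41.
Tokens removed: 96 - 41 = 55
Verification: 41 XOR 41 = 0

55


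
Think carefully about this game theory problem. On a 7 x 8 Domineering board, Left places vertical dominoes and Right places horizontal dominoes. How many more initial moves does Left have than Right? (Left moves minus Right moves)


Board is 7 x 8 (rows x cols).
Left (vertical) placements: (rows-1) * cols = 6 * 8 = 48
Right (horizontal) placements: rows * (cols-1) = 7 * 7 = 49
Advantage = Left - Right = 48 - 49 = -1

-1


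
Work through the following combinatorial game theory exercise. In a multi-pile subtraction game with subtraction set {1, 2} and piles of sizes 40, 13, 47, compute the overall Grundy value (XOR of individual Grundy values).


Subtraction set: {1, 2}
For this subtraction set, G(n) = n mod 3 (period = max + 1 = 3).
Pile 1 (size 40): G(40) = 40 mod 3 = 1
Pile 2 (size 13): G(13) = 13 mod 3 = 1
Pile 3 (size 47): G(47) = 47 mod 3 = 2
Total Grundy value = XOR of all: 1 XOR 1 XOR 2 = 2

2


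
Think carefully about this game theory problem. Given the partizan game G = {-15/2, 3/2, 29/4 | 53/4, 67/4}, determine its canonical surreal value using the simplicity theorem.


Left options: {-15/2, 3/2, 29/4}, max = 29/4
Right options: {53/4, 67/4}, min = 53/4
All options are numbers and max(Left) < min(Right), so by the simplicity theorem the value is the simplest (earliest-born) number strictly between 29/4 and 53/4.
Integers 8 through 13 all lie strictly between 29/4 and 53/4.
Among integers, the simplest (lowest birthday = smallest |n|; 0 is born on day 0, +-n on day n) is 8.
No non-integer in the interval can be simpler: if x is a non-integer in the interval, then floor(x) or ceil(x) also lies in the interval (the interval contains an integer), and both are proper prefixes of x's sign expansion, i.e. born earlier. So the game value is 8.
Game value = 8

8


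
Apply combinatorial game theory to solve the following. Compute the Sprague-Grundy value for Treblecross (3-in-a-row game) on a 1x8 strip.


Treblecross: place X on empty cells; 3-in-a-row wins.
Playing within two cells of an existing X lets the opponent win at once, so sensible play treats the cells i-2..i+2 around each X as dead. The player left with no safe cell loses, so this is a normal-play take-away game on strips of safe cells.
Placing X at cell i (0-indexed) of a strip of k safe cells leaves independent strips of sizes max(0, i-2) and max(0, k-i-3). Hence G(k) = mex{ G(max(0,i-2)) XOR G(max(0,k-i-3)) : 0 <= i < k }, with G(0) = 0.
G(1): splits (0,0):0^0=0 -> mex({0}) = 1
G(2): splits (0,0):0^0=0 -> mex({0}) = 1
G(3): splits (0,0):0^0=0 -> mex({0}) = 1
G(4): splits (0,1):0^1=1 (0,0):0^0=0 -> mex({0, 1}) = 2
G(5): splits (0,2):0^1=1 (0,1):0^1=1 (0,0):0^0=0 -> mex({0, 1}) = 2
G(6) = mex({1}) = 0
G(7) = mex({0, 1, 2}) = 3
G(8) = mex({0, 1, 2}) = 3
Therefore G(8) = 3.

3


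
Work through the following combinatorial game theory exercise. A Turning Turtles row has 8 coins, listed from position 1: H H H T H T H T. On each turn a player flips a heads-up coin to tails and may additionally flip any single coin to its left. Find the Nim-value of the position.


Coins: H H H T H T H T
Key fact: a single head at position k behaves exactly like a Nim heap of size k (turning it to T and optionally flipping a coin at j < k corresponds to moving the heap from k to j, or to 0), and heads combine as a disjunctive sum (two heads at the same place would cancel, matching j XOR j = 0). So the Nim-value is the XOR of the 1-indexed positions of the heads.
Face-up positions (1-indexed): [1, 2, 3, 5, 7]
XOR 0 with 1: 0 XOR 1 = 1
XOR 1 with 2: 1 XOR 2 = 3
XOR 3 with 3: 3 XOR 3 = 0
XOR 0 with 5: 0 XOR 5 = 5
XOR 5 with 7: 5 XOR 7 = 2
Nim-value = 2

2


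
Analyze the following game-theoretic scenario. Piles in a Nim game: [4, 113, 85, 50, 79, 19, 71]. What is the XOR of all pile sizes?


We need the XOR (exclusive or) of all pile sizes.
After XOR-ing pile 1 (size 4): 0 XOR 4 = 4
After XOR-ing pile 2 (size 113): 4 XOR 113 = 117
After XOR-ing pile 3 (size 85): 117 XOR 85 = 32
After XOR-ing pile 4 (size 50): 32 XOR 50 = 18
After XOR-ing pile 5 (size 79): 18 XOR 79 = 93
After XOR-ing pile 6 (size 19): 93 XOR 19 = 78
After XOR-ing pile 7 (size 71): 78 XOR 71 = 9
The Nim-value of this position is 9.

9


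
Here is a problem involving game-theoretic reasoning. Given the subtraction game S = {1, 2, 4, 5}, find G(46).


The subtraction set is S = {1, 2, 4, 5}.
G(k) = mex{ G(k - s) : s in S, s <= k }. We compute iteratively: G(0) = 0.
G(1) = mex({0}) = 1
G(2) = mex({0, 1}) = 2
G(3) = mex({1, 2}) = 0
G(4) = mex({0, 2}) = 1
G(5) = mex({0, 1}) = 2
G(6) = mex({1, 2}) = 0
G(7) = mex({0, 2}) = 1
Observe that G(3)..G(7) = 0, 1, 2, 0, 1 repeats G(0)..G(4) = 0, 1, 2, 0, 1.
For k >= max(S) = 5, G(k) is determined by the previous 5 values G(k-5)..G(k-1); a window of 5 consecutive values has recurred shifted by 3, so by induction G(k + 3) = G(k) for all k >= 0: the sequence is periodic from the start with period 3.
One period: G(0..2) = 0, 1, 2.
46 mod 3 = 1, so G(46) = G(1) = 1.

1


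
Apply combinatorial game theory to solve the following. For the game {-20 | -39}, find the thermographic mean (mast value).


Game = {-20 | -39}, a switch {a | b} with numbers a > b.
Its thermograph has left wall a - t and right wall b + t, which meet at t = (a - b)/2, where both equal (a + b)/2. So the mast (mean value) is at (a + b)/2.
Mean = (-20 + (-39))/2 = -59/2 = -59/2

-59/2


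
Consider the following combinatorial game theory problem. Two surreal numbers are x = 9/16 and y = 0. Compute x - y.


x = 9/16, y = 0
Converting to common denominator: 16
x = 9/16, y = 0/16
x - y = 9/16 - 0 = 9/16

9/16


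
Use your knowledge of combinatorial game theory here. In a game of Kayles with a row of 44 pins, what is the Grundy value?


Kayles: a move removes 1 or 2 adjacent pins from a contiguous row.
Removing pins from a row of k leaves two independent rows (a, b) with a + b = k - 1 (one pin) or a + b = k - 2 (two pins); an end removal gives a = 0.
By Sprague-Grundy, G(k) = mex{ G(a) XOR G(b) } over all these splits. G(0) = 0.
G(1): splits (0,0):0^0=0 -> mex({0}) = 1
G(2): splits (0,1):0^1=1 (0,0):0^0=0 -> mex({0, 1}) = 2
G(3): splits (0,2):0^2=2 (1,1):1^1=0 (0,1):0^1=1 -> mex({0, 1, 2}) = 3
G(4): splits (0,3):0^3=3 (1,2):1^2=3 (0,2):0^2=2 (1,1):1^1=0 -> mex({0, 2, 3}) = 1
G(5): splits (0,4):0^1=1 (1,3):1^3=2 (2,2):2^2=0 (0,3):0^3=3 (1,2):1^2=3 -> mex({0, 1, 2, 3}) = 4
G(6) = mex({0, 1, 2, 4}) = 3
G(7) = mex({0, 1, 3, 4, 5}) = 2
G(8) = mex({0, 2, 3, 5, 6}) = 1
G(9) = mex({0, 1, 2, 3, 6, 7}) = 4
G(10) = mex({0, 1, 3, 4, 5, 7}) = 2
G(11) = mex({0, 1, 2, 3, 4, 5}) = 6
G(12) = mex({0, 1, 2, 3, 5, 6, 7}) = 4
G(13) = mex({0, 2, 3, 4, 6, 7}) = 1
G(14) = mex({0, 1, 4, 5, 6, 7}) = 2
G(15) = mex({0, 1, 2, 3, 4, 5, 6}) = 7
G(16) = mex({0, 2, 3, 5, 6, 7}) = 1
G(17) = mex({0, 1, 2, 3, 5, 6, 7}) = 4
G(18) = mex({0, 1, 2, 4, 5, 6}) = 3
G(19) = mex({0, 1, 3, 4, 5, 7}) = 2
G(20) = mex({0, 2, 3, 4, 5, 6, 7}) = 1
G(21) = mex({0, 1, 2, 3, 5, 6, 7}) = 4
G(22) = mex({0, 1, 2, 3, 4, 5, 7}) = 6
G(23) = mex({0, 1, 2, 3, 4, 5, 6}) = 7
G(24) = mex({0, 1, 2, 3, 5, 6, 7}) = 4
G(25) = mex({0, 2, 3, 4, 6, 7}) = 1
G(26) = mex({0, 1, 3, 4, 5, 6, 7}) = 2
G(27) = mex({0, 1, 2, 3, 4, 5, 6, 7}) = 8
G(28) = mex({0, 1, 2, 3, 4, 6, 7, 8}) = 5
G(29) = mex({0, 1, 2, 3, 5, 6, 7, 8, 9}) = 4
G(30) = mex({0, 1, 2, 3, 4, 5, 6, 9, 10}) = 7
G(31) = mex({0, 1, 3, 4, 5, 7, 10, 11}) = 2
G(32) = mex({0, 2, 3, 4, 5, 6, 7, 9, 11}) = 1
G(33) = mex({0, 1, 2, 3, 4, 5, 6, 7, 9, 12}) = 8
G(34) = mex({0, 1, 2, 3, 4, 5, 7, 8, 11, 12}) = 6
G(35) = mex({0, 1, 2, 3, 4, 5, 6, 8, 9, 10, 11}) = 7
G(36) = mex({0, 1, 2, 3, 5, 6, 7, 9, 10}) = 4
G(37) = mex({0, 2, 3, 4, 6, 7, 9, 10, 11, 12}) = 1
G(38) = mex({0, 1, 3, 4, 5, 6, 7, 9, 10, 11, 12}) = 2
G(39) = mex({0, 1, 2, 4, 5, 6, 7, 9, 10, 12, 14}) = 3
G(40) = mex({0, 2, 3, 4, 6, 7, 11, 12, 14}) = 1
G(41) = mex({0, 1, 2, 3, 5, 6, 7, 9, 10, 11, 12}) = 4
G(42) = mex({0, 1, 2, 3, 4, 5, 6, 9, 10}) = 7
G(43) = mex({0, 1, 3, 4, 5, 7, 9, 10, 12, 15}) = 2
G(44) = mex({0, 2, 3, 4, 5, 6, 7, 9, 10, 12, 15}) = 1
Therefore G(44) = 1.

1


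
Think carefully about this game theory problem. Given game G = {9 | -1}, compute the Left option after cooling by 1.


Original game: {9 | -1} (a switch {a | b} with a > b).
Cooling by t (for t below the temperature (a - b)/2 = 5) taxes each move by t: {a | b} cooled by t is {a - t | b + t}.
Cooling amount: t = 1
Cooled Left option: 9 - 1 = 8
Cooled Right option: -1 + 1 = 0
Cooled game: {8 | 0}
Left option = 8

8


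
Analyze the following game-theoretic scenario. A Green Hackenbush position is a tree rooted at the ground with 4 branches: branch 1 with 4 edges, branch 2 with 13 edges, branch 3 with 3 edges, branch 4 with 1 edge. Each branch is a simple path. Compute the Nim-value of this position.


The tree has 4 branches from the ground vertex.
In Green Hackenbush, the Nim-value of a simple path of length k is k.
Branch 1: length 4, Nim-value = 4
Branch 2: length 13, Nim-value = 13
Branch 3: length 3, Nim-value = 3
Branch 4: length 1, Nim-value = 1
Total Nim-value = XOR of all branch values:
0 XOR 4 = 4
4 XOR 13 = 9
9 XOR 3 = 10
10 XOR 1 = 11
Nim-value of the tree = 11

11


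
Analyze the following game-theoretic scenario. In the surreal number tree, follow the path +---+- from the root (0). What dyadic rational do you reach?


Sign expansion: +---+-
Rule: track bounds (lo, hi), initially (-inf, +inf). On '+', the current value becomes lo and we move to the simplest number in (value, hi): value + 1 if hi = +inf, otherwise the midpoint (value + hi)/2. On '-', the current value becomes hi and we move to value - 1 if lo = -inf, otherwise the midpoint (lo + value)/2.
Start at 0.
Step 1: sign = +, move right. Bounds: (0, +inf). Value = 1
Step 2: sign = -, move left. Bounds: (0, 1). Value = 1/2
Step 3: sign = -, move left. Bounds: (0, 1/2). Value = 1/4
Step 4: sign = -, move left. Bounds: (0, 1/4). Value = 1/8
Step 5: sign = +, move right. Bounds: (1/8, 1/4). Value = 3/16
Step 6: sign = -, move left. Bounds: (1/8, 3/16). Value = 5/32
The surreal number with sign expansion +---+- is 5/32.

5/32


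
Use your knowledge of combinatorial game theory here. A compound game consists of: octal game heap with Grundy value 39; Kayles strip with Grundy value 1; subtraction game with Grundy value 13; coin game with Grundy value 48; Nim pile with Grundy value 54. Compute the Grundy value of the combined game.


By the Sprague-Grundy theorem, the Grundy value of a sum of games is the XOR of individual Grundy values.
octal game heap: Grundy value = 39. Running XOR: 0 XOR 39 = 39
Kayles strip: Grundy value = 1. Running XOR: 39 XOR 1 = 38
subtraction game: Grundy value = 13. Running XOR: 38 XOR 13 = 43
coin game: Grundy value = 48. Running XOR: 43 XOR 48 = 27
Nim pile: Grundy value = 54. Running XOR: 27 XOR 54 = 45
The combined Grundy value is 45.

45


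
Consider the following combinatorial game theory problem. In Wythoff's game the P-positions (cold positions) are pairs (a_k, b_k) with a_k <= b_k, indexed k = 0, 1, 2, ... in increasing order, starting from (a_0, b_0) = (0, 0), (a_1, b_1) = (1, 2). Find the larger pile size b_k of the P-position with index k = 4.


By Wythoff's theorem, a_k = floor(k * phi) and b_k = floor(k * phi^2) = a_k + k, where phi = (1 + sqrt(5))/2 is the golden ratio.
phi = (1 + sqrt(5))/2 = 1.618034
phi^2 = phi + 1 = 2.618034
k = 4
k * phi^2 = 4 * 2.618034 = 10.472136
b_4 = floor(k * phi^2) = 10 (check: a_4 + k = 6 + 4 = 10)

10


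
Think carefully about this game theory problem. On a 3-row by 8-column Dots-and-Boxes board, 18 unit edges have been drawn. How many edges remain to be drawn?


Grid: 3 x 8 boxes, i.e. 4 rows and 9 columns of dots.
Horizontal edges: (rows + 1) * cols = 4 * 8 = 32
Vertical edges: rows * (cols + 1) = 3 * 9 = 27
Total edges: 32 + 27 = 59
Edges drawn: 18
Remaining: 59 - 18 = 41

41


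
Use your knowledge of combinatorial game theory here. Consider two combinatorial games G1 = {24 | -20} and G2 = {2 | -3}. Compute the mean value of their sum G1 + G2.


G1 = {24 | -20}, G2 = {2 | -3}
Each is a switch {a | b} with numbers a > b; its mean value is (a + b)/2, and mean value is additive over game sums: m(G1 + G2) = m(G1) + m(G2).
Mean of G1 = (24 + (-20))/2 = 4/2 = 2
Mean of G2 = (2 + (-3))/2 = -1/2 = -1/2
Mean of G1 + G2 = 2 + -1/2 = 3/2

3/2


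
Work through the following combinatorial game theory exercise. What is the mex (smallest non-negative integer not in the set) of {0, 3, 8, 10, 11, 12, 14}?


Set = {0, 3, 8, 10, 11, 12, 14}
0 is in the set.
1 is NOT in the set. This is the mex.
mex = 1

1


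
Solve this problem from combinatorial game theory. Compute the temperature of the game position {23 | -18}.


The game is {23 | -18}, a switch {a | b} with numbers a > b.
Cooling {a | b} by t gives {a - t | b + t}, which stops being hot when a - t = b + t, i.e. at t = (a - b)/2. So the temperature of a switch is (a - b)/2.
Temperature = (Left option - Right option) / 2
= (23 - (-18)) / 2
= 41 / 2
= 41/2

41/2


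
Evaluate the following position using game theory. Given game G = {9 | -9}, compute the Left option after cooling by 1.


Original game: {9 | -9} (a switch {a | b} with a > b).
Cooling by t (for t below the temperature (a - b)/2 = 9) taxes each move by t: {a | b} cooled by t is {a - t | b + t}.
Cooling amount: t = 1
Cooled Left option: 9 - 1 = 8
Cooled Right option: -9 + 1 = -8
Cooled game: {8 | -8}
Left option = 8

8


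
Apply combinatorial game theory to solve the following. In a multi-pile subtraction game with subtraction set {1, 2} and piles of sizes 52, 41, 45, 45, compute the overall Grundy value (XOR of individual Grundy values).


Subtraction set: {1, 2}
For this subtraction set, G(n) = n mod 3 (period = max + 1 = 3).
Pile 1 (size 52): G(52) = 52 mod 3 = 1
Pile 2 (size 41): G(41) = 41 mod 3 = 2
Pile 3 (size 45): G(45) = 45 mod 3 = 0
Pile 4 (size 45): G(45) = 45 mod 3 = 0
Total Grundy value = XOR of all: 1 XOR 2 XOR 0 XOR 0 = 3

3


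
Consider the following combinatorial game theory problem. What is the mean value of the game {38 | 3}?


Game = {38 | 3}, a switch {a | b} with numbers a > b.
Its thermograph has left wall a - t and right wall b + t, which meet at t = (a - b)/2, where both equal (a + b)/2. So the mast (mean value) is at (a + b)/2.
Mean = (38 + (3))/2 = 41/2 = 41/2

41/2


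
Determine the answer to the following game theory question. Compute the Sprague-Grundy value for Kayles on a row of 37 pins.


Kayles: a move removes 1 or 2 adjacent pins from a contiguous row.
Removing pins from a row of k leaves two independent rows (a, b) with a + b = k - 1 (one pin) or a + b = k - 2 (two pins); an end removal gives a = 0.
By Sprague-Grundy, G(k) = mex{ G(a) XOR G(b) } over all these splits. G(0) = 0.
G(1): splits (0,0):0^0=0 -> mex({0}) = 1
G(2): splits (0,1):0^1=1 (0,0):0^0=0 -> mex({0, 1}) = 2
G(3): splits (0,2):0^2=2 (1,1):1^1=0 (0,1):0^1=1 -> mex({0, 1, 2}) = 3
G(4): splits (0,3):0^3=3 (1,2):1^2=3 (0,2):0^2=2 (1,1):1^1=0 -> mex({0, 2, 3}) = 1
G(5): splits (0,4):0^1=1 (1,3):1^3=2 (2,2):2^2=0 (0,3):0^3=3 (1,2):1^2=3 -> mex({0, 1, 2, 3}) = 4
G(6) = mex({0, 1, 2, 4}) = 3
G(7) = mex({0, 1, 3, 4, 5}) = 2
G(8) = mex({0, 2, 3, 5, 6}) = 1
G(9) = mex({0, 1, 2, 3, 6, 7}) = 4
G(10) = mex({0, 1, 3, 4, 5, 7}) = 2
G(11) = mex({0, 1, 2, 3, 4, 5}) = 6
G(12) = mex({0, 1, 2, 3, 5, 6, 7}) = 4
G(13) = mex({0, 2, 3, 4, 6, 7}) = 1
G(14) = mex({0, 1, 4, 5, 6, 7}) = 2
G(15) = mex({0, 1, 2, 3, 4, 5, 6}) = 7
G(16) = mex({0, 2, 3, 5, 6, 7}) = 1
G(17) = mex({0, 1, 2, 3, 5, 6, 7}) = 4
G(18) = mex({0, 1, 2, 4, 5, 6}) = 3
G(19) = mex({0, 1, 3, 4, 5, 7}) = 2
G(20) = mex({0, 2, 3, 4, 5, 6, 7}) = 1
G(21) = mex({0, 1, 2, 3, 5, 6, 7}) = 4
G(22) = mex({0, 1, 2, 3, 4, 5, 7}) = 6
G(23) = mex({0, 1, 2, 3, 4, 5, 6}) = 7
G(24) = mex({0, 1, 2, 3, 5, 6, 7}) = 4
G(25) = mex({0, 2, 3, 4, 6, 7}) = 1
G(26) = mex({0, 1, 3, 4, 5, 6, 7}) = 2
G(27) = mex({0, 1, 2, 3, 4, 5, 6, 7}) = 8
G(28) = mex({0, 1, 2, 3, 4, 6, 7, 8}) = 5
G(29) = mex({0, 1, 2, 3, 5, 6, 7, 8, 9}) = 4
G(30) = mex({0, 1, 2, 3, 4, 5, 6, 9, 10}) = 7
G(31) = mex({0, 1, 3, 4, 5, 7, 10, 11}) = 2
G(32) = mex({0, 2, 3, 4, 5, 6, 7, 9, 11}) = 1
G(33) = mex({0, 1, 2, 3, 4, 5, 6, 7, 9, 12}) = 8
G(34) = mex({0, 1, 2, 3, 4, 5, 7, 8, 11, 12}) = 6
G(35) = mex({0, 1, 2, 3, 4, 5, 6, 8, 9, 10, 11}) = 7
G(36) = mex({0, 1, 2, 3, 5, 6, 7, 9, 10}) = 4
G(37) = mex({0, 2, 3, 4, 6, 7, 9, 10, 11, 12}) = 1
Therefore G(37) = 1.

1


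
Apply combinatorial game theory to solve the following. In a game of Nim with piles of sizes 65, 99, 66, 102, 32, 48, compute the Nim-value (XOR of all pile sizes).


We need the XOR (exclusive or) of all pile sizes.
After XOR-ing pile 1 (size 65): 0 XOR 65 = 65
After XOR-ing pile 2 (size 99): 65 XOR 99 = 34
After XOR-ing pile 3 (size 66): 34 XOR 66 = 96
After XOR-ing pile 4 (size 102): 96 XOR 102 = 6
After XOR-ing pile 5 (size 32): 6 XOR 32 = 38
After XOR-ing pile 6 (size 48): 38 XOR 48 = 22
The Nim-value of this position is 22.

22


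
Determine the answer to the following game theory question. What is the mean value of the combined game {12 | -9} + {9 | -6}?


G1 = {12 | -9}, G2 = {9 | -6}
Each is a switch {a | b} with numbers a > b; its mean value is (a + b)/2, and mean value is additive over game sums: m(G1 + G2) = m(G1) + m(G2).
Mean of G1 = (12 + (-9))/2 = 3/2 = 3/2
Mean of G2 = (9 + (-6))/2 = 3/2 = 3/2
Mean of G1 + G2 = 3/2 + 3/2 = 3

3


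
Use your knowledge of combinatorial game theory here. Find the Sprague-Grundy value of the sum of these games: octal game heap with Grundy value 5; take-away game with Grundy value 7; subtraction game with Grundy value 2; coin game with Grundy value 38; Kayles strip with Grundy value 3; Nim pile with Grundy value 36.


By the Sprague-Grundy theorem, the Grundy value of a sum of games is the XOR of individual Grundy values.
octal game heap: Grundy value = 5. Running XOR: 0 XOR 5 = 5
take-away game: Grundy value = 7. Running XOR: 5 XOR 7 = 2
subtraction game: Grundy value = 2. Running XOR: 2 XOR 2 = 0
coin game: Grundy value = 38. Running XOR: 0 XOR 38 = 38
Kayles strip: Grundy value = 3. Running XOR: 38 XOR 3 = 37
Nim pile: Grundy value = 36. Running XOR: 37 XOR 36 = 1
The combined Grundy value is 1.

1


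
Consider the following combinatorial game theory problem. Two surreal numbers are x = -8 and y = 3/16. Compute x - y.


x = -8, y = 3/16
Converting to common denominator: 16
x = -128/16, y = 3/16
x - y = -8 - 3/16 = -131/16

-131/16


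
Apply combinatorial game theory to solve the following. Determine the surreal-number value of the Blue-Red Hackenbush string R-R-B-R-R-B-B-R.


Edges (from ground): R-R-B-R-R-B-B-R
By Berlekamp's sign-expansion rule, a Blue-Red Hackenbush stalk has the value of the surreal number whose sign sequence is the edge sequence with B -> + and R -> -.
Sign sequence: --+--++-
Trace the sign expansion in the surreal number tree, starting from 0:
Edge 1: R (sign -) -> bounds (-inf, 0), value = -1
Edge 2: R (sign -) -> bounds (-inf, -1), value = -2
Edge 3: B (sign +) -> bounds (-2, -1), value = -3/2
Edge 4: R (sign -) -> bounds (-2, -3/2), value = -7/4
Edge 5: R (sign -) -> bounds (-2, -7/4), value = -15/8
Edge 6: B (sign +) -> bounds (-15/8, -7/4), value = -29/16
Edge 7: B (sign +) -> bounds (-29/16, -7/4), value = -57/32
Edge 8: R (sign -) -> bounds (-29/16, -57/32), value = -115/64
Game value = -115/64

-115/64


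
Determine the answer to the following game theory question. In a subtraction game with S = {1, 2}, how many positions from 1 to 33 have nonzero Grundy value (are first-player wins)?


Subtraction set S = {1, 2}, so G(n) = n mod 3.
G(n) = 0 when n is a multiple of 3.
Multiples of 3 in [1, 33]: 11
N-positions (nonzero Grundy) = 33 - 11 = 22

22


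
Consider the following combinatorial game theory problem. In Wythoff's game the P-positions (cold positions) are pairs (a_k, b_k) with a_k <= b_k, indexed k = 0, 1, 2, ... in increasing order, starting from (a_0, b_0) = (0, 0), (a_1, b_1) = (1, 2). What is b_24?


By Wythoff's theorem, a_k = floor(k * phi) and b_k = floor(k * phi^2) = a_k + k, where phi = (1 + sqrt(5))/2 is the golden ratio.
phi = (1 + sqrt(5))/2 = 1.618034
phi^2 = phi + 1 = 2.618034
k = 24
k * phi^2 = 24 * 2.618034 = 62.832816
b_24 = floor(k * phi^2) = 62 (check: a_24 + k = 38 + 24 = 62)

62


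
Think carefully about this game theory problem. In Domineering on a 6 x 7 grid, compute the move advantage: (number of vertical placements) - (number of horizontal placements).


Board is 6 x 7 (rows x cols).
Left (vertical) placements: (rows-1) * cols = 5 * 7 = 35
Right (horizontal) placements: rows * (cols-1) = 6 * 6 = 36
Advantage = Left - Right = 35 - 36 = -1

-1


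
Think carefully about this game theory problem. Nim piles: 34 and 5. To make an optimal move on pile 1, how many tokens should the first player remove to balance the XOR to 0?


Piles: 34 and 5
Current XOR: 34 XOR 5 = 39 (non-zero, so this is an N-position).
To make the XOR zero, we need to find a move that balances the piles.
For pile 1 (size 34): target = 34 XOR 39 = 5
We reduce pile 1 from 34 to 5.
Tokens removed: 34 - 5 = 29
Verification: 5 XOR 5 = 0

29


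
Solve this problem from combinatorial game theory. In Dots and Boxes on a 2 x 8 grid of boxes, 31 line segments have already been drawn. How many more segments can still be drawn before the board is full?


Grid: 2 x 8 boxes, i.e. 3 rows and 9 columns of dots.
Horizontal edges: (rows + 1) * cols = 3 * 8 = 24
Vertical edges: rows * (cols + 1) = 2 * 9 = 18
Total edges: 24 + 18 = 42
Edges drawn: 31
Remaining: 42 - 31 = 11

11


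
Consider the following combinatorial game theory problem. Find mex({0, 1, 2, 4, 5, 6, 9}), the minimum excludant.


Set = {0, 1, 2, 4, 5, 6, 9}
0 is in the set.
1 is in the set.
2 is in the set.
3 is NOT in the set. This is the mex.
mex = 3

3


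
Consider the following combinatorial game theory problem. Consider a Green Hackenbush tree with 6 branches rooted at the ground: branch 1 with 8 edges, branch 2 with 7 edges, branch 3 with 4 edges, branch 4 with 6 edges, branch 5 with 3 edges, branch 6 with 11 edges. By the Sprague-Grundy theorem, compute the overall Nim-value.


The tree has 6 branches from the ground vertex.
In Green Hackenbush, the Nim-value of a simple path of length k is k.
Branch 1: length 8, Nim-value = 8
Branch 2: length 7, Nim-value = 7
Branch 3: length 4, Nim-value = 4
Branch 4: length 6, Nim-value = 6
Branch 5: length 3, Nim-value = 3
Branch 6: length 11, Nim-value = 11
Total Nim-value = XOR of all branch values:
0 XOR 8 = 8
8 XOR 7 = 15
15 XOR 4 = 11
11 XOR 6 = 13
13 XOR 3 = 14
14 XOR 11 = 5
Nim-value of the tree = 5

5


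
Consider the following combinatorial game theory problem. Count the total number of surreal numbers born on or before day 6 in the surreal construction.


Day 0: {|} = 0 is born. Count = 1.
Day n: the number of surreal numbers born by day n is 2^(n+1) - 1.
By day 0: 2^1 - 1 = 1
By day 1: 2^2 - 1 = 3
By day 2: 2^3 - 1 = 7
By day 3: 2^4 - 1 = 15
By day 4: 2^5 - 1 = 31
By day 5: 2^6 - 1 = 63
By day 6: 2^7 - 1 = 127
By day 6: 127 surreal numbers.

127


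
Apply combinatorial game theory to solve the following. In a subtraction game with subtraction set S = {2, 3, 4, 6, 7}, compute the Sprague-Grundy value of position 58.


The subtraction set is S = {2, 3, 4, 6, 7}.
G(k) = mex{ G(k - s) : s in S, s <= k }. We compute iteratively: G(0) = 0.
G(1) = mex({}) = 0
G(2) = mex({0}) = 1
G(3) = mex({0}) = 1
G(4) = mex({0, 1}) = 2
G(5) = mex({0, 1}) = 2
G(6) = mex({0, 1, 2}) = 3
G(7) = mex({0, 1, 2}) = 3
G(8) = mex({0, 1, 2, 3}) = 4
G(9) = mex({1, 2, 3}) = 0
G(10) = mex({1, 2, 3, 4}) = 0
G(11) = mex({0, 2, 3, 4}) = 1
G(12) = mex({0, 2, 3, 4}) = 1
G(13) = mex({0, 1, 3}) = 2
G(14) = mex({0, 1, 3, 4}) = 2
G(15) = mex({0, 1, 2, 4}) = 3
Observe that G(9)..G(15) = 0, 0, 1, 1, 2, 2, 3 repeats G(0)..G(6) = 0, 0, 1, 1, 2, 2, 3.
For k >= max(S) = 7, G(k) is determined by the previous 7 values G(k-7)..G(k-1); a window of 7 consecutive values has recurred shifted by 9, so by induction G(k + 9) = G(k) for all k >= 0: the sequence is periodic from the start with period 9.
One period: G(0..8) = 0, 0, 1, 1, 2, 2, 3, 3, 4.
58 mod 9 = 4, so G(58) = G(4) = 2.

2


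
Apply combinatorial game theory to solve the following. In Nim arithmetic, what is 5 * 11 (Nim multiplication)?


Nim multiplication is bilinear over XOR: (u XOR v) * w = (u*w) XOR (v*w).
So we split each operand into its bit components and XOR the pairwise Nim products.
5 = 1 + 4 (as XOR of powers of 2).
11 = 1 + 2 + 8 (as XOR of powers of 2).
Using the standard Nim-product table on single bits:
  2*2 = 3,   2*4 = 8,   2*8 = 12,
  4*4 = 6,   4*8 = 11,  8*8 = 13,
and  1*x = x (identity), k*l = l*k (commutative).
Pairwise Nim products:
  1 * 1 = 1
  1 * 2 = 2
  1 * 8 = 8
  4 * 1 = 4
  4 * 2 = 8
  4 * 8 = 11
XOR them: 1 XOR 2 XOR 8 XOR 4 XOR 8 XOR 11 = 12.
Result: 5 * 11 = 12 (in Nim).

12


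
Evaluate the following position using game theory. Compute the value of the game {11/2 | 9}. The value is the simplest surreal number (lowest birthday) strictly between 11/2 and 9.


Left options: {11/2}, max = 11/2
Right options: {9}, min = 9
All options are numbers and max(Left) < min(Right), so by the simplicity theorem the value is the simplest (earliest-born) number strictly between 11/2 and 9.
Integers 6 through 8 all lie strictly between 11/2 and 9.
Among integers, the simplest (lowest birthday = smallest |n|; 0 is born on day 0, +-n on day n) is 6.
No non-integer in the interval can be simpler: if x is a non-integer in the interval, then floor(x) or ceil(x) also lies in the interval (the interval contains an integer), and both are proper prefixes of x's sign expansion, i.e. born earlier. So the game value is 6.
Game value = 6

6


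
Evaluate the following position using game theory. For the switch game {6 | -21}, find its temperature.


The game is {6 | -21}, a switch {a | b} with numbers a > b.
Cooling {a | b} by t gives {a - t | b + t}, which stops being hot when a - t = b + t, i.e. at t = (a - b)/2. So the temperature of a switch is (a - b)/2.
Temperature = (Left option - Right option) / 2
= (6 - (-21)) / 2
= 27 / 2
= 27/2

27/2


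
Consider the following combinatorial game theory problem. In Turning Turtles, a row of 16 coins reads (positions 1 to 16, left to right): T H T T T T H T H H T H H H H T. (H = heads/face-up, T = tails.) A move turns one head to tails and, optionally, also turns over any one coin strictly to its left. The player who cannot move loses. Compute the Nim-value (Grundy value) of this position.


Coins: T H T T T T H T H H T H H H H T
Key fact: a single head at position k behaves exactly like a Nim heap of size k (turning it to T and optionally flipping a coin at j < k corresponds to moving the heap from k to j, or to 0), and heads combine as a disjunctive sum (two heads at the same place would cancel, matching j XOR j = 0). So the Nim-value is the XOR of the 1-indexed positions of the heads.
Face-up positions (1-indexed): [2, 7, 9, 10, 12, 13, 14, 15]
XOR 0 with 2: 0 XOR 2 = 2
XOR 2 with 7: 2 XOR 7 = 5
XOR 5 with 9: 5 XOR 9 = 12
XOR 12 with 10: 12 XOR 10 = 6
XOR 6 with 12: 6 XOR 12 = 10
XOR 10 with 13: 10 XOR 13 = 7
XOR 7 with 14: 7 XOR 14 = 9
XOR 9 with 15: 9 XOR 15 = 6
Nim-value = 6

6


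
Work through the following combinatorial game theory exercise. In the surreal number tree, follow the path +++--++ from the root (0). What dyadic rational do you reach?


Sign expansion: +++--++
Rule: track bounds (lo, hi), initially (-inf, +inf). On '+', the current value becomes lo and we move to the simplest number in (value, hi): value + 1 if hi = +inf, otherwise the midpoint (value + hi)/2. On '-', the current value becomes hi and we move to value - 1 if lo = -inf, otherwise the midpoint (lo + value)/2.
Start at 0.
Step 1: sign = +, move right. Bounds: (0, +inf). Value = 1
Step 2: sign = +, move right. Bounds: (1, +inf). Value = 2
Step 3: sign = +, move right. Bounds: (2, +inf). Value = 3
Step 4: sign = -, move left. Bounds: (2, 3). Value = 5/2
Step 5: sign = -, move left. Bounds: (2, 5/2). Value = 9/4
Step 6: sign = +, move right. Bounds: (9/4, 5/2). Value = 19/8
Step 7: sign = +, move right. Bounds: (19/8, 5/2). Value = 39/16
The surreal number with sign expansion +++--++ is 39/16.

39/16


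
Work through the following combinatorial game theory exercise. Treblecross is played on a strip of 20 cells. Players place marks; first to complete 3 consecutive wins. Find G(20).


Treblecross: place X on empty cells; 3-in-a-row wins.
Playing within two cells of an existing X lets the opponent win at once, so sensible play treats the cells i-2..i+2 around each X as dead. The player left with no safe cell loses, so this is a normal-play take-away game on strips of safe cells.
Placing X at cell i (0-indexed) of a strip of k safe cells leaves independent strips of sizes max(0, i-2) and max(0, k-i-3). Hence G(k) = mex{ G(max(0,i-2)) XOR G(max(0,k-i-3)) : 0 <= i < k }, with G(0) = 0.
G(1): splits (0,0):0^0=0 -> mex({0}) = 1
G(2): splits (0,0):0^0=0 -> mex({0}) = 1
G(3): splits (0,0):0^0=0 -> mex({0}) = 1
G(4): splits (0,1):0^1=1 (0,0):0^0=0 -> mex({0, 1}) = 2
G(5): splits (0,2):0^1=1 (0,1):0^1=1 (0,0):0^0=0 -> mex({0, 1}) = 2
G(6) = mex({1}) = 0
G(7) = mex({0, 1, 2}) = 3
G(8) = mex({0, 1, 2}) = 3
G(9) = mex({0, 2}) = 1
G(10) = mex({0, 2, 3}) = 1
G(11) = mex({0, 3}) = 1
G(12) = mex({1, 3}) = 0
G(13) = mex({0, 1, 2, 3}) = 4
G(14) = mex({0, 1, 2}) = 3
G(15) = mex({0, 1, 2}) = 3
G(16) = mex({0, 1, 2, 4}) = 3
G(17) = mex({0, 1, 3, 4}) = 2
G(18) = mex({0, 1, 3, 4}) = 2
G(19) = mex({0, 1, 3, 5}) = 2
G(20) = mex({0, 1, 2, 3, 5}) = 4
Therefore G(20) = 4.

4


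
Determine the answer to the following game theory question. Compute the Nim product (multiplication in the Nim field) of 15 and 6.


Nim multiplication is bilinear over XOR: (u XOR v) * w = (u*w) XOR (v*w).
So we split each operand into its bit components and XOR the pairwise Nim products.
15 = 1 + 2 + 4 + 8 (as XOR of powers of 2).
6 = 2 + 4 (as XOR of powers of 2).
Using the standard Nim-product table on single bits:
  2*2 = 3,   2*4 = 8,   2*8 = 12,
  4*4 = 6,   4*8 = 11,  8*8 = 13,
and  1*x = x (identity), k*l = l*k (commutative).
Pairwise Nim products:
  1 * 2 = 2
  1 * 4 = 4
  2 * 2 = 3
  2 * 4 = 8
  4 * 2 = 8
  4 * 4 = 6
  8 * 2 = 12
  8 * 4 = 11
XOR them: 2 XOR 4 XOR 3 XOR 8 XOR 8 XOR 6 XOR 12 XOR 11 = 4.
Result: 15 * 6 = 4 (in Nim).

4


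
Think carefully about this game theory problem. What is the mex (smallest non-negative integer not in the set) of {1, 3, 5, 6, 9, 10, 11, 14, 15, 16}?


Set = {1, 3, 5, 6, 9, 10, 11, 14, 15, 16}
0 is NOT in the set. This is the mex.
mex = 0

0


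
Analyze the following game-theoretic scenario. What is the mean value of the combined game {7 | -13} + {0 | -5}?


G1 = {7 | -13}, G2 = {0 | -5}
Each is a switch {a | b} with numbers a > b; its mean value is (a + b)/2, and mean value is additive over game sums: m(G1 + G2) = m(G1) + m(G2).
Mean of G1 = (7 + (-13))/2 = -6/2 = -3
Mean of G2 = (0 + (-5))/2 = -5/2 = -5/2
Mean of G1 + G2 = -3 + -5/2 = -11/2

-11/2


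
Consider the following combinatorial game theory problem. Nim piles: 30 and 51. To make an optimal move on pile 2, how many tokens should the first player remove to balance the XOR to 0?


Piles: 30 and 51
Current XOR: 30 XOR 51 = 45 (non-zero, so this is an N-position).
To make the XOR zero, we need to find a move that balances the piles.
For pile 2 (size 51): target = 51 XOR 45 = 30
We reduce pile 2 from 51 to 30.
Tokens removed: 51 - 30 = 21
Verification: 30 XOR 30 = 0

21


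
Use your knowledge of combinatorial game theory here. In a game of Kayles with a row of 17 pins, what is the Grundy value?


Kayles: a move removes 1 or 2 adjacent pins from a contiguous row.
Removing pins from a row of k leaves two independent rows (a, b) with a + b = k - 1 (one pin) or a + b = k - 2 (two pins); an end removal gives a = 0.
By Sprague-Grundy, G(k) = mex{ G(a) XOR G(b) } over all these splits. G(0) = 0.
G(1): splits (0,0):0^0=0 -> mex({0}) = 1
G(2): splits (0,1):0^1=1 (0,0):0^0=0 -> mex({0, 1}) = 2
G(3): splits (0,2):0^2=2 (1,1):1^1=0 (0,1):0^1=1 -> mex({0, 1, 2}) = 3
G(4): splits (0,3):0^3=3 (1,2):1^2=3 (0,2):0^2=2 (1,1):1^1=0 -> mex({0, 2, 3}) = 1
G(5): splits (0,4):0^1=1 (1,3):1^3=2 (2,2):2^2=0 (0,3):0^3=3 (1,2):1^2=3 -> mex({0, 1, 2, 3}) = 4
G(6) = mex({0, 1, 2, 4}) = 3
G(7) = mex({0, 1, 3, 4, 5}) = 2
G(8) = mex({0, 2, 3, 5, 6}) = 1
G(9) = mex({0, 1, 2, 3, 6, 7}) = 4
G(10) = mex({0, 1, 3, 4, 5, 7}) = 2
G(11) = mex({0, 1, 2, 3, 4, 5}) = 6
G(12) = mex({0, 1, 2, 3, 5, 6, 7}) = 4
G(13) = mex({0, 2, 3, 4, 6, 7}) = 1
G(14) = mex({0, 1, 4, 5, 6, 7}) = 2
G(15) = mex({0, 1, 2, 3, 4, 5, 6}) = 7
G(16) = mex({0, 2, 3, 5, 6, 7}) = 1
G(17) = mex({0, 1, 2, 3, 5, 6, 7}) = 4
Therefore G(17) = 4.

4
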